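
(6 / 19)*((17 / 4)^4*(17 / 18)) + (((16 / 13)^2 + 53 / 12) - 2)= 249651001 / 2466048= 101.24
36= 36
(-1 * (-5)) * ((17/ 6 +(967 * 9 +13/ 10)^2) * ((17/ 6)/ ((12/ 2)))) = 386400690749/ 2160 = 178889208.68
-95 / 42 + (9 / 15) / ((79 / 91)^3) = -139243579 / 103538190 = -1.34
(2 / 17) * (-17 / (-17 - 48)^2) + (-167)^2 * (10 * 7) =8248171748 / 4225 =1952230.00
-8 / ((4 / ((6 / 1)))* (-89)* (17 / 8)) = 96 / 1513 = 0.06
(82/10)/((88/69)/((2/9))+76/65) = 12259/10328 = 1.19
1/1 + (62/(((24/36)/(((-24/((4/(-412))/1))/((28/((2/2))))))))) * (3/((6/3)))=86218/7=12316.86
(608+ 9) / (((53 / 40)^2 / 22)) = 21718400 / 2809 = 7731.72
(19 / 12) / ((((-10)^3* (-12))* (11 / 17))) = 323 / 1584000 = 0.00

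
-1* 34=-34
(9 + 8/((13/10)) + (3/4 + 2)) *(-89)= -1593.44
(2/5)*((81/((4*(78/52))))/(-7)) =-27/35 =-0.77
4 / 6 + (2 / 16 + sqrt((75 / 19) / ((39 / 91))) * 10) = 19 / 24 + 50 * sqrt(133) / 19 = 31.14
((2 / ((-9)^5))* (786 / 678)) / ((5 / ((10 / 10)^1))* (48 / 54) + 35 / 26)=-6812 / 1004587515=-0.00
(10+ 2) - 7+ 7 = 12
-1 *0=0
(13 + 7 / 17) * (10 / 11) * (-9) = -20520 / 187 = -109.73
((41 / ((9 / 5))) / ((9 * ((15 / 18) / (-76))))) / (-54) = 3116 / 729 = 4.27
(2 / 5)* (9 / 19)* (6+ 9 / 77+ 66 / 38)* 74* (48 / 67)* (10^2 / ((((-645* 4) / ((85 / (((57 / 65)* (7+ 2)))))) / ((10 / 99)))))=-501086560000 / 150636418317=-3.33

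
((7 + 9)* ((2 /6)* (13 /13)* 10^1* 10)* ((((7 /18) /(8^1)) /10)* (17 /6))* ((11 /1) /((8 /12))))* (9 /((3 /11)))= 71995 /18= 3999.72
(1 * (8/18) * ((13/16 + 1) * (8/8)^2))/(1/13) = 377/36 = 10.47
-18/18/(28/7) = -1/4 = -0.25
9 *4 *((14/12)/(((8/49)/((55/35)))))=1617/4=404.25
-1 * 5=-5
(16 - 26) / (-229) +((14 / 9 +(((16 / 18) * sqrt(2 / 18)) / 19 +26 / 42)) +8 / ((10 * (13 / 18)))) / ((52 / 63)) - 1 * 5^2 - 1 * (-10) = -483581567 / 44119140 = -10.96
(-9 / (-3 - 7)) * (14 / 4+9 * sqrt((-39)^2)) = 6381 / 20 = 319.05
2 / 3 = 0.67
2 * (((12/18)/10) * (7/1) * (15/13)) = 14/13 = 1.08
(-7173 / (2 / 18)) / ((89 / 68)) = -4389876 / 89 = -49324.45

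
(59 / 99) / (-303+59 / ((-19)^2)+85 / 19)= -21299 / 10663191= -0.00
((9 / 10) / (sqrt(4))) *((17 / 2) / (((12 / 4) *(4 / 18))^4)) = 12393 / 640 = 19.36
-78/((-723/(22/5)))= 572/1205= 0.47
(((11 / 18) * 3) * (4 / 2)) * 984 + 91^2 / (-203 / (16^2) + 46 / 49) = 110475896 / 1829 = 60402.35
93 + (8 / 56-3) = 631 / 7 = 90.14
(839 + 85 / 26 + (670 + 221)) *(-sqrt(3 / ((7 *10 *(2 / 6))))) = -27039 *sqrt(70) / 364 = -621.50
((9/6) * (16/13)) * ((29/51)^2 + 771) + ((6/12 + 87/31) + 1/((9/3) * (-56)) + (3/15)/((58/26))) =103837123247/72747080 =1427.37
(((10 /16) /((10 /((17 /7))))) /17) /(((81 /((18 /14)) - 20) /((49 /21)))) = 1 /2064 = 0.00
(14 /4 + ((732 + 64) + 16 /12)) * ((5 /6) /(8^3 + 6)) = 24025 /18648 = 1.29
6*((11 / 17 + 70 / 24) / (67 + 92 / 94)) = 34169 / 108630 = 0.31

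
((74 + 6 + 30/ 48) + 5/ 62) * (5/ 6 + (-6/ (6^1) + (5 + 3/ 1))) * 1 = 940705/ 1488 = 632.19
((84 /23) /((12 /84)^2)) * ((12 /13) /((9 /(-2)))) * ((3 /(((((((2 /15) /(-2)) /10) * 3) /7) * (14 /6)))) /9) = 548800 /299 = 1835.45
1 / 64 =0.02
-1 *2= -2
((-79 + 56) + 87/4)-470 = -1885/4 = -471.25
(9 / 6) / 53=3 / 106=0.03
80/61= 1.31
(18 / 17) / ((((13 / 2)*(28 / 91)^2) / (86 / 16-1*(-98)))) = 96759 / 544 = 177.87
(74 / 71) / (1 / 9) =666 / 71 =9.38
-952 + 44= -908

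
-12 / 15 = -4 / 5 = -0.80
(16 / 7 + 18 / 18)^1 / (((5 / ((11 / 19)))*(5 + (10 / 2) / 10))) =46 / 665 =0.07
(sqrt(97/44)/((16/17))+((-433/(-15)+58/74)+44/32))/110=0.30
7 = 7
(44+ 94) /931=138 /931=0.15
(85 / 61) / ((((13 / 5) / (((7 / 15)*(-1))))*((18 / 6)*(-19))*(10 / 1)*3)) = 119 / 813618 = 0.00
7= 7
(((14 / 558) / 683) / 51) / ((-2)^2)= 7 / 38873628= 0.00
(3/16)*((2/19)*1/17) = 3/2584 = 0.00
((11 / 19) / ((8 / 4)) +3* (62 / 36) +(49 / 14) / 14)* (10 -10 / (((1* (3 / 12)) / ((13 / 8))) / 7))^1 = -578945 / 228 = -2539.23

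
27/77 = 0.35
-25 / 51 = -0.49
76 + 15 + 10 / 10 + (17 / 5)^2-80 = 589 / 25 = 23.56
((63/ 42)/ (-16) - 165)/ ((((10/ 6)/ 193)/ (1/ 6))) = -1019619/ 320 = -3186.31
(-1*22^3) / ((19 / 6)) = -63888 / 19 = -3362.53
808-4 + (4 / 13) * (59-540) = 656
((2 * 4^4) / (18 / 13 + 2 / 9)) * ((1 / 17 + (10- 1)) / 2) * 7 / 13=620928 / 799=777.13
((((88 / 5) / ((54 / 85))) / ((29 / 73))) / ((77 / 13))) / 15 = 64532 / 82215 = 0.78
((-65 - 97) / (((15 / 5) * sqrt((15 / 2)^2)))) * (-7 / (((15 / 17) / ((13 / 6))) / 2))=6188 / 25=247.52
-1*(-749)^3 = 420189749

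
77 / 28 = 11 / 4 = 2.75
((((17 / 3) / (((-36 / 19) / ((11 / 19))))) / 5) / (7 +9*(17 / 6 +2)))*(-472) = 44132 / 13635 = 3.24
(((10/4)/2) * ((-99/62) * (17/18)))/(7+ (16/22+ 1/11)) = -10285/42656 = -0.24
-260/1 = -260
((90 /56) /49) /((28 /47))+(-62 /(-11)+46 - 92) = -17033439 /422576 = -40.31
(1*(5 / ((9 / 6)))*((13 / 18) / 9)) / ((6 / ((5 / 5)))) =65 / 1458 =0.04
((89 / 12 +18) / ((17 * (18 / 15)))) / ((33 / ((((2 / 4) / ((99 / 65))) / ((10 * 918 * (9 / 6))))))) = 19825 / 22025434464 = 0.00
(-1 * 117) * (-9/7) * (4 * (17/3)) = 23868/7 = 3409.71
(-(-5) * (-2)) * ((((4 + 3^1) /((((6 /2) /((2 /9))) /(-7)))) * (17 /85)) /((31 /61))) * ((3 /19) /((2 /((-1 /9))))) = -5978 /47709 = -0.13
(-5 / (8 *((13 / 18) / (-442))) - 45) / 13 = 675 / 26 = 25.96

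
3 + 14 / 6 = 16 / 3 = 5.33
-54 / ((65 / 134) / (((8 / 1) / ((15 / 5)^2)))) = -6432 / 65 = -98.95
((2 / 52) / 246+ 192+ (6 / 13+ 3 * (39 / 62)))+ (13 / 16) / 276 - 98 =96.35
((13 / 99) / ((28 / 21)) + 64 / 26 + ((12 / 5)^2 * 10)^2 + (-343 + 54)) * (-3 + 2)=-130043629 / 42900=-3031.32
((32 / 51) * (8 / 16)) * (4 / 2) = 32 / 51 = 0.63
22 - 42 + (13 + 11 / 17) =-108 / 17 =-6.35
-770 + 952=182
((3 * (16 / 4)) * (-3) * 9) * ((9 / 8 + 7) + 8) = -10449 / 2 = -5224.50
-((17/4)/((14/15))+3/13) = -4.78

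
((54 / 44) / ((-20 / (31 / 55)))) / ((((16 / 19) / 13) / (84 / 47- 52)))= 12197601 / 454960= 26.81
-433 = -433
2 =2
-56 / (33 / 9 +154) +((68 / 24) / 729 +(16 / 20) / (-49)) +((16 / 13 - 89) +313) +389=4045022292911 / 6589452870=613.86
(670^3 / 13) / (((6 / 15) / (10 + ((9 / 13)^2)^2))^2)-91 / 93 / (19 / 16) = 283540557488080938044162 / 18738150392091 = 15131726000.44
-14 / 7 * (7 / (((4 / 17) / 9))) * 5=-5355 / 2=-2677.50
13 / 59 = 0.22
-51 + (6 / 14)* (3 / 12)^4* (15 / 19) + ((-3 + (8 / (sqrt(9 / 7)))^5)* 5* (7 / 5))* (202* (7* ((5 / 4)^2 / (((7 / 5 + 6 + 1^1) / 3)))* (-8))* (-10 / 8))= -5643596403 / 34048 + 88686080000* sqrt(7) / 243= 965436354.65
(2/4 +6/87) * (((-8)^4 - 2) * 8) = 540408/29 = 18634.76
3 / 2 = 1.50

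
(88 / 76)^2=484 / 361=1.34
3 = 3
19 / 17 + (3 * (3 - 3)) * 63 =19 / 17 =1.12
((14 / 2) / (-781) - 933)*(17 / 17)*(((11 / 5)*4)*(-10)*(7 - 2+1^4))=34976640 / 71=492628.73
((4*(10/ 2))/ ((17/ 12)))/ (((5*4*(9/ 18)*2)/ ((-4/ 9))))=-16/ 51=-0.31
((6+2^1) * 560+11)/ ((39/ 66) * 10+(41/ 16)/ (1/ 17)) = 790416/ 8707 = 90.78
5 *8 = 40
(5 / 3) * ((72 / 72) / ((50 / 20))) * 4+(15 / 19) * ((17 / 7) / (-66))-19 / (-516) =672985 / 251636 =2.67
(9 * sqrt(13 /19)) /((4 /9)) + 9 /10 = 9 /10 + 81 * sqrt(247) /76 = 17.65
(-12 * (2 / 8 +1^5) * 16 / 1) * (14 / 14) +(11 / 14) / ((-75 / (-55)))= -50279 / 210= -239.42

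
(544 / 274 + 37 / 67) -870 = -7962437 / 9179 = -867.46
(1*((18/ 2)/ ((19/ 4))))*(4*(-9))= -68.21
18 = 18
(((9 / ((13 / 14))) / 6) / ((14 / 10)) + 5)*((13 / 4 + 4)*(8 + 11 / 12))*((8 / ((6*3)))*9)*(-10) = -620600 / 39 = -15912.82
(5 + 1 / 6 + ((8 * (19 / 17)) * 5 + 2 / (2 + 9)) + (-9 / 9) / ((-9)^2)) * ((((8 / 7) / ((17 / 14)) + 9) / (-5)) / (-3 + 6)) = -256199437 / 7724970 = -33.17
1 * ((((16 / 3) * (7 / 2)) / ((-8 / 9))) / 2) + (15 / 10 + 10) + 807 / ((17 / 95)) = 76682 / 17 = 4510.71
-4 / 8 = -1 / 2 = -0.50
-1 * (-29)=29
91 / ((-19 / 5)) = -455 / 19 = -23.95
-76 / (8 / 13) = -247 / 2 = -123.50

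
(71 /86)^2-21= -150275 /7396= -20.32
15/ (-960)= -1/ 64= -0.02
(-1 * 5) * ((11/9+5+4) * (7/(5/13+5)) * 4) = -2392/9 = -265.78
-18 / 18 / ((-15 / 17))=17 / 15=1.13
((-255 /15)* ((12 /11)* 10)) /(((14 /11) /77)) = -11220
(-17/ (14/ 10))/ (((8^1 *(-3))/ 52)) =26.31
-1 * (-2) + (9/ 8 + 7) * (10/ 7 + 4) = 1291/ 28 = 46.11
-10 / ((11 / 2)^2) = -40 / 121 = -0.33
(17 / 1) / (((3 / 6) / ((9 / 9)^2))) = 34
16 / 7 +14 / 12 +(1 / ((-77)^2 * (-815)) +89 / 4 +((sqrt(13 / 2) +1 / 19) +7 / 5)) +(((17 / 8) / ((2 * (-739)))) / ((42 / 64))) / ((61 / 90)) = sqrt(26) / 2 +1348486130613031 / 49664741515620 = 29.70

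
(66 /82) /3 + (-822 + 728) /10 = -1872 /205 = -9.13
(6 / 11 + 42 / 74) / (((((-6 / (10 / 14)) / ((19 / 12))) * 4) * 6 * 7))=-14345 / 11487168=-0.00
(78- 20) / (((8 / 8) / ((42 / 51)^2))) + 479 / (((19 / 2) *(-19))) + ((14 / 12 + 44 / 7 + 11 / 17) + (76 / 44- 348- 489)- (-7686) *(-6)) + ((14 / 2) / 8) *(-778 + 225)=-9136862260285 / 192799992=-47390.37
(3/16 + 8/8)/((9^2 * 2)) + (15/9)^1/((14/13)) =28213/18144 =1.55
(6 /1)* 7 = 42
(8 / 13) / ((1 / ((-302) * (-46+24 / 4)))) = 96640 / 13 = 7433.85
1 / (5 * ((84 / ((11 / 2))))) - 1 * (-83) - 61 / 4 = 56921 / 840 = 67.76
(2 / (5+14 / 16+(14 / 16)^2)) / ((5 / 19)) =2432 / 2125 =1.14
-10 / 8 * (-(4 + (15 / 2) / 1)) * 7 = 805 / 8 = 100.62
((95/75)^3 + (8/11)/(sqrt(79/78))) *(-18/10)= -6859/1875 - 72 *sqrt(6162)/4345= -4.96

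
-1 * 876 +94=-782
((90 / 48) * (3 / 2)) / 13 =45 / 208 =0.22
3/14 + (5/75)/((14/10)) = 11/42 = 0.26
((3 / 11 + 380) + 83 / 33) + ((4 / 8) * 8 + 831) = 40187 / 33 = 1217.79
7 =7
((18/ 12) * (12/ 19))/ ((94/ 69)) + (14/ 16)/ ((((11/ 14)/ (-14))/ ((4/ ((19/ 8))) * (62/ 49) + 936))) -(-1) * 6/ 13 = -169783469/ 11609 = -14625.16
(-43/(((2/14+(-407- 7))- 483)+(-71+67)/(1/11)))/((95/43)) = 0.02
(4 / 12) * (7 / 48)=7 / 144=0.05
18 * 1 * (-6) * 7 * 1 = -756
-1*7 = -7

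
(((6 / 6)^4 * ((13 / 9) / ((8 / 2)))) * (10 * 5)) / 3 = 325 / 54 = 6.02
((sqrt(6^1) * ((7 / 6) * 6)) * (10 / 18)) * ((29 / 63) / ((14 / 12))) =290 * sqrt(6) / 189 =3.76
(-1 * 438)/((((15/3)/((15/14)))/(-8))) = 5256/7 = 750.86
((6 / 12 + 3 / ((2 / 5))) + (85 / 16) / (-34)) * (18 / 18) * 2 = 251 / 16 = 15.69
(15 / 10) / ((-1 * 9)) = -1 / 6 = -0.17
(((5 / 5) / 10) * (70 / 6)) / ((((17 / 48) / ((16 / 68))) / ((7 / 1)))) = 1568 / 289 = 5.43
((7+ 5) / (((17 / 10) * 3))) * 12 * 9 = 4320 / 17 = 254.12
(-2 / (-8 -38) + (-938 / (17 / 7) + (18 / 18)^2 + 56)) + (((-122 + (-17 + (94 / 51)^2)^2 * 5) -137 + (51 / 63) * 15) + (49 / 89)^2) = 3014814618881368 / 8627532296481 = 349.44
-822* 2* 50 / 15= -5480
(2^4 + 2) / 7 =18 / 7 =2.57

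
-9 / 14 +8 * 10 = 79.36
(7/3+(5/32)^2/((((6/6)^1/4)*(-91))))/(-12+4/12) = -162997/815360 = -0.20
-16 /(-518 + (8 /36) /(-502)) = 36144 /1170163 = 0.03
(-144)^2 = 20736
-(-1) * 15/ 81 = 5/ 27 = 0.19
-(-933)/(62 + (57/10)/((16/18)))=74640/5473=13.64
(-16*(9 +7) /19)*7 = -1792 /19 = -94.32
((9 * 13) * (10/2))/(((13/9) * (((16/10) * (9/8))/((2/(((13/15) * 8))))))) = 3375/52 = 64.90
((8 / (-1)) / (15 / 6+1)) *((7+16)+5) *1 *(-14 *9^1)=8064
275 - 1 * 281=-6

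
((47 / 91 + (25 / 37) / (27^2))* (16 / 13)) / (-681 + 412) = -20320096 / 8583536871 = -0.00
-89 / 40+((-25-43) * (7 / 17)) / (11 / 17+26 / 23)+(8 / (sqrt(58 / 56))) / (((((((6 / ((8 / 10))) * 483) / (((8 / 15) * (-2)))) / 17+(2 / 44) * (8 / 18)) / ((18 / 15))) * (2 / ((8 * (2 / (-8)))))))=-19991 / 1112+5170176 * sqrt(203) / 1559871865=-17.93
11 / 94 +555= 555.12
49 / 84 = 7 / 12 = 0.58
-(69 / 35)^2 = -4761 / 1225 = -3.89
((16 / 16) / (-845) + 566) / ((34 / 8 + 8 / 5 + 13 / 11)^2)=11.45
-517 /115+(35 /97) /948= -47537227 /10574940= -4.50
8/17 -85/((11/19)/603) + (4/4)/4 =-66220921/748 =-88530.64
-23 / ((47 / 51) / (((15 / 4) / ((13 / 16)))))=-70380 / 611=-115.19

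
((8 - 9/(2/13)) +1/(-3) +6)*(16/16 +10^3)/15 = -269269/90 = -2991.88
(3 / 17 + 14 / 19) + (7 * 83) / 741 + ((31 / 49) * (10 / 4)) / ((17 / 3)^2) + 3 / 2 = 34068005 / 10493301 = 3.25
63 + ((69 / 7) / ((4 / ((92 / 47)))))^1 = 22314 / 329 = 67.82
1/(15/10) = 2/3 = 0.67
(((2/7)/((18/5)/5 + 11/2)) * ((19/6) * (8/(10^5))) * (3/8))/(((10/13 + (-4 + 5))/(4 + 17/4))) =8151/400568000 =0.00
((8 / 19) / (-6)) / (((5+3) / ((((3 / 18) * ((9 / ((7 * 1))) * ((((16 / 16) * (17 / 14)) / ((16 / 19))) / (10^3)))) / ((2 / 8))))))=-17 / 1568000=-0.00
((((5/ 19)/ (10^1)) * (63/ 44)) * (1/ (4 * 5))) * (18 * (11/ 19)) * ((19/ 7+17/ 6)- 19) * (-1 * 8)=3051/ 1444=2.11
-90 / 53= -1.70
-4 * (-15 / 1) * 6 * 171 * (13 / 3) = 266760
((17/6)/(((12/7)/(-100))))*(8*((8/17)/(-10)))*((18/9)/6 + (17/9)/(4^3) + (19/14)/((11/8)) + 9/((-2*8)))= 174605/3564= 48.99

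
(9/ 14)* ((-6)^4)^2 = 1079753.14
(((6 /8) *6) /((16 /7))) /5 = 63 /160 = 0.39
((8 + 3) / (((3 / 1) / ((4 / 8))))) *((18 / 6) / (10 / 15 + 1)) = 33 / 10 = 3.30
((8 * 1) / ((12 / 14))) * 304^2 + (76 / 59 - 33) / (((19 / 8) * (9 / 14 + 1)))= 66716699728 / 77349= 862541.21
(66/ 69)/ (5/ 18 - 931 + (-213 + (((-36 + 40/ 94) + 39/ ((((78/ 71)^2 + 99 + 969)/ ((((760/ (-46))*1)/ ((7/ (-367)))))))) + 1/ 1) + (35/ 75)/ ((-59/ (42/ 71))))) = -612828082583640/ 734675928133017179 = -0.00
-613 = -613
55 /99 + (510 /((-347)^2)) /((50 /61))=3038224 /5418405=0.56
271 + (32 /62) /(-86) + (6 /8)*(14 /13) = 9420103 /34658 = 271.80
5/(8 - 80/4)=-5/12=-0.42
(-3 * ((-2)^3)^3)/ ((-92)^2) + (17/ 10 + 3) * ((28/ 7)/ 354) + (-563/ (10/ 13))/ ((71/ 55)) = -37675901119/ 66479430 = -566.73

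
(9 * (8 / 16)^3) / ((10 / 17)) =153 / 80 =1.91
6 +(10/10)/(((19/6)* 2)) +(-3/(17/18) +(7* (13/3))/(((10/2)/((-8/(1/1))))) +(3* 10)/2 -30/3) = -196474/4845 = -40.55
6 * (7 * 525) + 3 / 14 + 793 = 319805 / 14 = 22843.21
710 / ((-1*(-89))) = 710 / 89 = 7.98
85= 85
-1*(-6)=6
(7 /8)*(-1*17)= -119 /8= -14.88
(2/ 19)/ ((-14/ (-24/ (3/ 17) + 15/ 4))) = 529/ 532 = 0.99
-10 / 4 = -5 / 2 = -2.50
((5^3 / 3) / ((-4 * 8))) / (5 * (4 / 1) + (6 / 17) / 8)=-2125 / 32712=-0.06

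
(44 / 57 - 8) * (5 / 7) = -2060 / 399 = -5.16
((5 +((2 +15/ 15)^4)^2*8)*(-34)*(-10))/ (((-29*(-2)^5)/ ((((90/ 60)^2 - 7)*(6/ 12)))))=-45676.83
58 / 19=3.05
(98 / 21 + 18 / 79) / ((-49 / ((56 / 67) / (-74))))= 4640 / 4112661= 0.00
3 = 3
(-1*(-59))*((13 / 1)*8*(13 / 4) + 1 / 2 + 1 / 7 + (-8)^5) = -26786649 / 14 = -1913332.07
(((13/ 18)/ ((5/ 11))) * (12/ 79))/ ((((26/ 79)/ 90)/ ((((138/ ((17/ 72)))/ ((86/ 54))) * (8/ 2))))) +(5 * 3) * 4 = 70867668/ 731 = 96946.19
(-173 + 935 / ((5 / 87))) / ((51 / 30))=160960 / 17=9468.24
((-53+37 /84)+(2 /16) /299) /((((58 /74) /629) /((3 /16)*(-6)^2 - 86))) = 3342732.39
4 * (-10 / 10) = -4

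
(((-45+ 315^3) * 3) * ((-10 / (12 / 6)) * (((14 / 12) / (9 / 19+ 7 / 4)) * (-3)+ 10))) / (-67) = 667624528800 / 11323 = 58961805.95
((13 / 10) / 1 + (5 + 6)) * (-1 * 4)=-246 / 5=-49.20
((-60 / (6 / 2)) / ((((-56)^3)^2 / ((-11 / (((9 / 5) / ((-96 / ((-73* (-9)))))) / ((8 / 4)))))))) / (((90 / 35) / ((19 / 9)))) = -0.00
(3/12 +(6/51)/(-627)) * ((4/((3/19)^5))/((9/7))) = 9716342797/1226907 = 7919.38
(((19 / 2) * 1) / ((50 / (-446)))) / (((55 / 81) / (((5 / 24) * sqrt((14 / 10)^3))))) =-800793 * sqrt(35) / 110000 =-43.07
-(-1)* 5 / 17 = 5 / 17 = 0.29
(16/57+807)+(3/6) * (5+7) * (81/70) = 1624376/1995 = 814.22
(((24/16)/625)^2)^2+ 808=1972656250000081/2441406250000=808.00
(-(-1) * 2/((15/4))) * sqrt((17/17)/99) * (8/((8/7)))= 56 * sqrt(11)/495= 0.38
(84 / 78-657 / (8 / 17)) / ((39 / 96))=-580340 / 169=-3433.96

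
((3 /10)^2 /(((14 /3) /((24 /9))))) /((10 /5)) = 9 /350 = 0.03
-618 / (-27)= 22.89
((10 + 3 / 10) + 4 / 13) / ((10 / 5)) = 1379 / 260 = 5.30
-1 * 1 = -1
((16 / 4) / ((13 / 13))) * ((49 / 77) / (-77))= -4 / 121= -0.03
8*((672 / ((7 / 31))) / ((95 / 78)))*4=7428096 / 95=78190.48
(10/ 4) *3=15/ 2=7.50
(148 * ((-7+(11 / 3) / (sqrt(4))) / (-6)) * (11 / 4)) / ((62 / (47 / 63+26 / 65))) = 146927 / 22680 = 6.48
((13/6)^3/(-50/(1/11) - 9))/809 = -169/7513992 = -0.00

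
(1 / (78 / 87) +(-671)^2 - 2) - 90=11703903 / 26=450150.12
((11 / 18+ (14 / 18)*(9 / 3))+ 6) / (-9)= -161 / 162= -0.99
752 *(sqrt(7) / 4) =188 *sqrt(7) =497.40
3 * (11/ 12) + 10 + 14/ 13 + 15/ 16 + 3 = 3695/ 208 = 17.76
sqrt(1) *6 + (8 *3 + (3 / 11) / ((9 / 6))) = 332 / 11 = 30.18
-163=-163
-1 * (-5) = 5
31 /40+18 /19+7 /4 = 2639 /760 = 3.47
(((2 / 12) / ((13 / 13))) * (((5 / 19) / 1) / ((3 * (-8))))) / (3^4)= -0.00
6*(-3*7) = -126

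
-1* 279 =-279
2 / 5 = 0.40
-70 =-70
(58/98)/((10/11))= 319/490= 0.65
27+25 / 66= 1807 / 66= 27.38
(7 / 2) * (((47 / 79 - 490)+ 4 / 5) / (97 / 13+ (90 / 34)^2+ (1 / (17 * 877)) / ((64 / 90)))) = -71221951596432 / 602577578515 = -118.20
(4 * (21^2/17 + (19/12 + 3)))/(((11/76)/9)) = 7592.28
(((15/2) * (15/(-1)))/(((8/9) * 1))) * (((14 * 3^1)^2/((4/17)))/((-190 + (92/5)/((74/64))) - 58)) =936187875/228992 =4088.30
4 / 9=0.44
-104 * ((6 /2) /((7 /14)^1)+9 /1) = -1560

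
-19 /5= -3.80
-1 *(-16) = 16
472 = 472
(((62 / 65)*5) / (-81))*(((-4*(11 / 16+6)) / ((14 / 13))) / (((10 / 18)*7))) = 3317 / 8820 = 0.38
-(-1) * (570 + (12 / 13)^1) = 570.92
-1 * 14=-14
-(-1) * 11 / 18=11 / 18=0.61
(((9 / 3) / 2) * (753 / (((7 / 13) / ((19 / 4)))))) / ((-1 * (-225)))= 61997 / 1400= 44.28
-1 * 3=-3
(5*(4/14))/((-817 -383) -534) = -5/6069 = -0.00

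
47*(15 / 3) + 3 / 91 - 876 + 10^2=-49228 / 91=-540.97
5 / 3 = 1.67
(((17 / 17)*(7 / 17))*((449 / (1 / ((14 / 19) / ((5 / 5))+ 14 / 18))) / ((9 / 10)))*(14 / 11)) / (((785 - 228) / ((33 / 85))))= 22793036 / 82579149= 0.28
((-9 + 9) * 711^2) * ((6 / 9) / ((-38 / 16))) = 0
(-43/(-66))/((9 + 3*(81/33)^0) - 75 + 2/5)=-215/20658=-0.01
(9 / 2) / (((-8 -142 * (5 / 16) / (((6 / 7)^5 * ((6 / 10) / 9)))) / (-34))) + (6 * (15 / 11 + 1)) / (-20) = -0.60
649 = 649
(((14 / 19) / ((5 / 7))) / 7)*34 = 476 / 95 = 5.01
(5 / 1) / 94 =5 / 94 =0.05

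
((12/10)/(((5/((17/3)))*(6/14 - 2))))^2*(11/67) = 0.12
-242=-242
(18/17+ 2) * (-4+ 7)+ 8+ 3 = 343/17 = 20.18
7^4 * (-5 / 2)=-12005 / 2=-6002.50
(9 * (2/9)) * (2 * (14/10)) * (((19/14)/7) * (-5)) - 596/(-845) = -27938/5915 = -4.72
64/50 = 32/25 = 1.28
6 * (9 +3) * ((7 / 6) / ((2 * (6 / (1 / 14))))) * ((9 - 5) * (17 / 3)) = 34 / 3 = 11.33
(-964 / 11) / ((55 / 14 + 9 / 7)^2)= -188944 / 58619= -3.22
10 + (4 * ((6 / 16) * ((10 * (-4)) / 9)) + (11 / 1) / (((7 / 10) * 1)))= 400 / 21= 19.05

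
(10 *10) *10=1000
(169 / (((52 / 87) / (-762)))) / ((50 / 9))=-3878199 / 100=-38781.99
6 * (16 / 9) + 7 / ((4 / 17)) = 485 / 12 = 40.42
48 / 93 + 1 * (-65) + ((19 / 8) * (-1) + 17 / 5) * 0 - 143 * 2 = -10865 / 31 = -350.48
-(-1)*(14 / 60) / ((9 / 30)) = 7 / 9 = 0.78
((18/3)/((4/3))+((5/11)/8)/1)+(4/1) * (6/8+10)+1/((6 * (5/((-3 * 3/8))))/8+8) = 29427/616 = 47.77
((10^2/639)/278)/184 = 25/8171532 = 0.00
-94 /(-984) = 0.10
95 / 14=6.79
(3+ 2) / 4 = 5 / 4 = 1.25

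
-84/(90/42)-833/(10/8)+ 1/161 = -568003/805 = -705.59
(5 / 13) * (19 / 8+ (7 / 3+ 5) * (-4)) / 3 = -3235 / 936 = -3.46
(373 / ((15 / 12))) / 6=746 / 15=49.73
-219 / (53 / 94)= -20586 / 53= -388.42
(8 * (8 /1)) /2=32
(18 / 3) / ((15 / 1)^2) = 0.03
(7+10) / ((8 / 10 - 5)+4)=-85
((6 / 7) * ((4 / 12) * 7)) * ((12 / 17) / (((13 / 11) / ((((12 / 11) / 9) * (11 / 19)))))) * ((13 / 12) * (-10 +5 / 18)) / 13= -7700 / 113373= -0.07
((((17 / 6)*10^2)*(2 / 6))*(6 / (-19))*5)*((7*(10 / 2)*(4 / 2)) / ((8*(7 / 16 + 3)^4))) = -7798784 / 834537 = -9.35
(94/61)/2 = 47/61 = 0.77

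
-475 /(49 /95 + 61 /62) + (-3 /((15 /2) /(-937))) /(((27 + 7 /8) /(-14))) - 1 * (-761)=2521501041 /9848795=256.02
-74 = -74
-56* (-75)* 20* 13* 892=974064000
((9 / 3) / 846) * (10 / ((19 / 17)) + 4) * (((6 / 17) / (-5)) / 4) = -123 / 151810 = -0.00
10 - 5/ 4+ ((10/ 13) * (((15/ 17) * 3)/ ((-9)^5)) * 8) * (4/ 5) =50748055/ 5799924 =8.75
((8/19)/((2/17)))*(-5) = -340/19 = -17.89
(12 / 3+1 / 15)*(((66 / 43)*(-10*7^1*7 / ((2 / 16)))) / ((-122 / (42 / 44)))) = 191.44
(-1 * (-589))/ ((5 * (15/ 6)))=47.12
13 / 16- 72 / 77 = -151 / 1232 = -0.12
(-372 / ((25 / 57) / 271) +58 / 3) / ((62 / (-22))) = 189611422 / 2325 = 81553.30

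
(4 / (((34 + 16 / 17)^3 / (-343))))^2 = 2839760855281 / 2745356115653316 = 0.00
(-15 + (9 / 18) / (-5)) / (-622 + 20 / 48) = 906 / 37295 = 0.02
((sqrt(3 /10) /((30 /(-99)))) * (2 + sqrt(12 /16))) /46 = 33 * sqrt(30) * (-4-sqrt(3)) /9200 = -0.11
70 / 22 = 35 / 11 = 3.18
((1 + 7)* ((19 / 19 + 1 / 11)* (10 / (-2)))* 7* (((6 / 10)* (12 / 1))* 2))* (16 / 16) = -48384 / 11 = -4398.55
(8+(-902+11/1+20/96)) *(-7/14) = 21187/48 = 441.40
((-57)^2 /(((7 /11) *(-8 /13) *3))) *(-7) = 154869 /8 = 19358.62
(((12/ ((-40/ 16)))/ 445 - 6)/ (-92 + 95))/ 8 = -2229/ 8900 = -0.25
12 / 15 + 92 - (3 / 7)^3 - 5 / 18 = 92.44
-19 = -19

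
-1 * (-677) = 677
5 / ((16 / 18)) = 45 / 8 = 5.62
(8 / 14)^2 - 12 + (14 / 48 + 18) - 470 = -544937 / 1176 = -463.38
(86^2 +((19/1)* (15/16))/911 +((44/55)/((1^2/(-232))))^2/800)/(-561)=-2053636589/154870000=-13.26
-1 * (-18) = 18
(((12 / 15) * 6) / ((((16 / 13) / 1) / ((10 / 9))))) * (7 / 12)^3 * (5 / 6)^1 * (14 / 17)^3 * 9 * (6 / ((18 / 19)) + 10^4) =229560846515 / 6367248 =36053.39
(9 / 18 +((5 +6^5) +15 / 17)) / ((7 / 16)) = 17788.30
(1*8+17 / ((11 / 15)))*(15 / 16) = 5145 / 176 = 29.23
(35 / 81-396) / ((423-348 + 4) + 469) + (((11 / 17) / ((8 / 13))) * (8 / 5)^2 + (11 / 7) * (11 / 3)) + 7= 1945401529 / 132054300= 14.73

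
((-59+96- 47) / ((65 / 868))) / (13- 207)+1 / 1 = 2129 / 1261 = 1.69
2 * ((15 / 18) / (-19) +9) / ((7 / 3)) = 7.68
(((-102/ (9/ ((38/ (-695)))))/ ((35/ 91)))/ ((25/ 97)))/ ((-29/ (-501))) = 272078404/ 2519375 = 107.99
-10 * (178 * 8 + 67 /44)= -313615 /22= -14255.23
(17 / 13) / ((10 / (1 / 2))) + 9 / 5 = 97 / 52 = 1.87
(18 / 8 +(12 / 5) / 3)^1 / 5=61 / 100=0.61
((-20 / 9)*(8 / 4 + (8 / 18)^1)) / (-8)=55 / 81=0.68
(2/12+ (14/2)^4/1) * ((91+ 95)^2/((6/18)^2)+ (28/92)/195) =20118907949629/26910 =747636861.75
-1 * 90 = -90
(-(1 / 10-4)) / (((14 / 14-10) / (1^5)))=-13 / 30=-0.43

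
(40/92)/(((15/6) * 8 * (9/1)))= 0.00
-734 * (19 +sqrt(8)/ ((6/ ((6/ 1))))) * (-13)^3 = 3225196 * sqrt(2) +30639362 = 35200477.92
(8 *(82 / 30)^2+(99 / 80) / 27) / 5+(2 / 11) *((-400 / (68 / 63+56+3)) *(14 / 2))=522997891 / 149886000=3.49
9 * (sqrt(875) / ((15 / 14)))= 42 * sqrt(35)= 248.48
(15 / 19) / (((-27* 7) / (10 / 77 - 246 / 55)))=8 / 441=0.02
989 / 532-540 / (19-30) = 50.95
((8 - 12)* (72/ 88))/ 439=-36/ 4829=-0.01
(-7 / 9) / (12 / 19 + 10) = -133 / 1818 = -0.07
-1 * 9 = -9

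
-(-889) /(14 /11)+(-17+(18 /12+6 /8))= 2735 /4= 683.75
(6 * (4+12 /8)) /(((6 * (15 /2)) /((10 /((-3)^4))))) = 0.09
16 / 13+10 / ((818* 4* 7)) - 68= -9940271 / 148876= -66.77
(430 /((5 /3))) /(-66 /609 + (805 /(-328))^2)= 5634604416 /129182227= 43.62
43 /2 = 21.50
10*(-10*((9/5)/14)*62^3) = -21449520/7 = -3064217.14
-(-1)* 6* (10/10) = 6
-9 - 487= -496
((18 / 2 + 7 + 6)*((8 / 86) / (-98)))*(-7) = 44 / 301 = 0.15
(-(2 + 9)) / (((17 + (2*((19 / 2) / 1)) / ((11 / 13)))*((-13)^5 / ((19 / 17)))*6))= 0.00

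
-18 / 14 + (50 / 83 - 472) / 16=-142917 / 4648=-30.75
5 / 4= 1.25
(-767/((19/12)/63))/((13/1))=-44604/19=-2347.58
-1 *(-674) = 674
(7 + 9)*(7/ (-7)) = -16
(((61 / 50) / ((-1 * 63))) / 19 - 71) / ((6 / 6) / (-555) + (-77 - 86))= 157228207 / 360959340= 0.44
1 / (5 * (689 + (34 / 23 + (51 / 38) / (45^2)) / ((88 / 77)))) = 943920 / 3257911837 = 0.00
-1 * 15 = -15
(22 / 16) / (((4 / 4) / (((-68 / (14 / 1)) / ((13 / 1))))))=-187 / 364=-0.51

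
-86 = -86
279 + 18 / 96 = 4467 / 16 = 279.19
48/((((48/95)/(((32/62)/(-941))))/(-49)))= 74480/29171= 2.55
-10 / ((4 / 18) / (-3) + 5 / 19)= -5130 / 97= -52.89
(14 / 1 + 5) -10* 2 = -1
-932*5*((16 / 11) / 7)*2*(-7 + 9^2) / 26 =-5517440 / 1001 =-5511.93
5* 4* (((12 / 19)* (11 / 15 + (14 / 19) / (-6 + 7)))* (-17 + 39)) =408.55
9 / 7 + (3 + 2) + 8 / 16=95 / 14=6.79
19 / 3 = 6.33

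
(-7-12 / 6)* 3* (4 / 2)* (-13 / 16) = 43.88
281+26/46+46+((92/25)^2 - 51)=4170297/14375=290.11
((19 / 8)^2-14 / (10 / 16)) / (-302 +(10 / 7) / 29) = 1088689 / 19614720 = 0.06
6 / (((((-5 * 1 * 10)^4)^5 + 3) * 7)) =6 / 66757202148437500000000000000000021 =0.00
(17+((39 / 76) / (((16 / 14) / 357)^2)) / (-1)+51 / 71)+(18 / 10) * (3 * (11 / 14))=-604968826411 / 12087040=-50051.03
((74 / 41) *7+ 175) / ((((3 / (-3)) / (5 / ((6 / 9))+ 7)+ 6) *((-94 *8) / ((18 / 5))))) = -2007873 / 13257760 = -0.15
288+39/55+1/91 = 1445044/5005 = 288.72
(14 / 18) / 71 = 7 / 639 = 0.01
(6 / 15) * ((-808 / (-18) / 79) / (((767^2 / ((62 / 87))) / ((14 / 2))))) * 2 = 701344 / 181948963365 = 0.00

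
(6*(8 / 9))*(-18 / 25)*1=-96 / 25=-3.84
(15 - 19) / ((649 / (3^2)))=-36 / 649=-0.06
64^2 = 4096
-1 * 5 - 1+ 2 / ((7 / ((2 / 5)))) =-206 / 35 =-5.89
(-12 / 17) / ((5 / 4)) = -48 / 85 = -0.56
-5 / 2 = -2.50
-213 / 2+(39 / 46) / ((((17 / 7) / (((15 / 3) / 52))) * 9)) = -999361 / 9384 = -106.50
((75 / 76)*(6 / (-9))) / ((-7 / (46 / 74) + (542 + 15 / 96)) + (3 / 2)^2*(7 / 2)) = -1840 / 1506833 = -0.00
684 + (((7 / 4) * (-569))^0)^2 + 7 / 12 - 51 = 7615 / 12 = 634.58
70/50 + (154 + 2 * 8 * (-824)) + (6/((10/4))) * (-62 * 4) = -68119/5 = -13623.80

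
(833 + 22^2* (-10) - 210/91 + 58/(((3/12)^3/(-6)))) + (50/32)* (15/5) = -5465537/208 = -26276.62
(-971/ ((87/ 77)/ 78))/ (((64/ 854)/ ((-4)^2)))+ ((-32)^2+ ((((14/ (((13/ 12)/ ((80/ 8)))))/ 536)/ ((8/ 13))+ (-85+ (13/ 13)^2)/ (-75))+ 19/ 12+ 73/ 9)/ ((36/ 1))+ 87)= -112610084197757/ 7869150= -14310323.76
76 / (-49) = -76 / 49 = -1.55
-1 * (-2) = 2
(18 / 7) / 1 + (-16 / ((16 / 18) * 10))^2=5.81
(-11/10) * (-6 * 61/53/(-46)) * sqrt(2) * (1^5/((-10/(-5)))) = -2013 * sqrt(2)/24380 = -0.12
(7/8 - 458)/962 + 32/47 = 74393/361712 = 0.21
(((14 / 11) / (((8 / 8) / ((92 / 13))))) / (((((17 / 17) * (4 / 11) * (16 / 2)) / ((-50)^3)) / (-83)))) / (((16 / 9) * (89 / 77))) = 144696234375 / 9256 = 15632696.02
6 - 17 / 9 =37 / 9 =4.11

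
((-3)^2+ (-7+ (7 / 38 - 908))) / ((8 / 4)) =-34421 / 76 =-452.91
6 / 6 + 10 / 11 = 21 / 11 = 1.91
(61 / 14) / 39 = 0.11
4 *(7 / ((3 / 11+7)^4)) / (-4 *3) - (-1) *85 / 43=10440393059 / 5283840000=1.98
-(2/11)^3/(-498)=4/331419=0.00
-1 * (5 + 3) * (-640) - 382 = 4738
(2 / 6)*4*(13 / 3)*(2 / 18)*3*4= 208 / 27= 7.70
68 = 68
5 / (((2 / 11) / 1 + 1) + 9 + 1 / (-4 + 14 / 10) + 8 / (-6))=2145 / 3631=0.59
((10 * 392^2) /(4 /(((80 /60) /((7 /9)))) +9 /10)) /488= 973.87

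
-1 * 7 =-7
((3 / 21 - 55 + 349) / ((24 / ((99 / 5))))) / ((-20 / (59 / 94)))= -7.62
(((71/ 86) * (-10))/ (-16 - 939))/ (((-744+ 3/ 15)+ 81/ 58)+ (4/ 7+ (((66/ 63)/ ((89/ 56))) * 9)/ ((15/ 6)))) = -2565514/ 219448165143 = -0.00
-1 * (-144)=144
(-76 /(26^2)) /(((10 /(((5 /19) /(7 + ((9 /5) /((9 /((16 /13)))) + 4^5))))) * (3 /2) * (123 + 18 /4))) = -2 /133324659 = -0.00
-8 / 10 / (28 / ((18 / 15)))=-6 / 175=-0.03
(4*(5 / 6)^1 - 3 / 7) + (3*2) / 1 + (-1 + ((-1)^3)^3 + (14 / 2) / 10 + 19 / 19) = 1807 / 210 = 8.60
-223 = -223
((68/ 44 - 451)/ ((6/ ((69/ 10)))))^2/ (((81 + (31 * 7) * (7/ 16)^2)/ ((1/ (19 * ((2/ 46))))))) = 4758394171392/ 1802933275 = 2639.25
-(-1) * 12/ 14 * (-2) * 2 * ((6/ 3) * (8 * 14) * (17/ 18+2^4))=-39040/ 3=-13013.33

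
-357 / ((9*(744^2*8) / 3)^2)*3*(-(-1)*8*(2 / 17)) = -0.00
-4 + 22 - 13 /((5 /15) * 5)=51 /5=10.20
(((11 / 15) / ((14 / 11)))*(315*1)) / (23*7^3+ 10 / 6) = 99 / 4304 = 0.02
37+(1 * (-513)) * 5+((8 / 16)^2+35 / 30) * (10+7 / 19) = -2513.31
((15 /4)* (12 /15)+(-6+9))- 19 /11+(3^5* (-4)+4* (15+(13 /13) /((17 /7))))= -169437 /187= -906.08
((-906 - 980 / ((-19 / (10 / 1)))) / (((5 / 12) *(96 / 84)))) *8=-622776 / 95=-6555.54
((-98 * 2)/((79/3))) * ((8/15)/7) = -224/395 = -0.57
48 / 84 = 4 / 7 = 0.57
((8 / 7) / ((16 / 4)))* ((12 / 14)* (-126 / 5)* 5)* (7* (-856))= 184896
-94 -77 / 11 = -101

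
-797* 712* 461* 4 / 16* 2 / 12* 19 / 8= -621302147 / 24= -25887589.46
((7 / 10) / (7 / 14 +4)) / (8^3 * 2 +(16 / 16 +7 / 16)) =112 / 738315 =0.00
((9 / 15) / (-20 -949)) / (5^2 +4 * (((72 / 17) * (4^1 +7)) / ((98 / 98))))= -1 / 341335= -0.00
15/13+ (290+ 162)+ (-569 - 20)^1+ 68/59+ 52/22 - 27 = -1344267/8437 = -159.33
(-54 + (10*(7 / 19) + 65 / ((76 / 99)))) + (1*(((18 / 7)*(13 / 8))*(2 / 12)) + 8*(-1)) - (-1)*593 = 659735 / 1064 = 620.05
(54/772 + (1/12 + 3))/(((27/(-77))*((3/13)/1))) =-7310303/187596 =-38.97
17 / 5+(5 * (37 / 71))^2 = 256822 / 25205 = 10.19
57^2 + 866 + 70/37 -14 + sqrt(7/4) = sqrt(7)/2 + 151807/37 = 4104.21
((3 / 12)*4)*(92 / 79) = 92 / 79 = 1.16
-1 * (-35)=35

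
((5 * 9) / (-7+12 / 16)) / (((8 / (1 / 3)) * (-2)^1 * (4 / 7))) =21 / 80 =0.26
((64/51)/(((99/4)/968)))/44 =512/459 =1.12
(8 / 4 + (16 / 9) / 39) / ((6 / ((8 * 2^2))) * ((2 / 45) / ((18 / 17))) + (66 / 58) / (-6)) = -1665760 / 148031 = -11.25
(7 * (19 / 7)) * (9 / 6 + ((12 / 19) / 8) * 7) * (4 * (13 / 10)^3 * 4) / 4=342.73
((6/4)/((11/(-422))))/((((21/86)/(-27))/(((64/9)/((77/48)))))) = 167233536/5929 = 28206.03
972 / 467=2.08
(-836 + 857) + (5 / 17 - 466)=-7560 / 17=-444.71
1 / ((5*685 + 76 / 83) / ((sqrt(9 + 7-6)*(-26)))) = -2158*sqrt(10) / 284351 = -0.02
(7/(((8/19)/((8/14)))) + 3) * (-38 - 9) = -1175/2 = -587.50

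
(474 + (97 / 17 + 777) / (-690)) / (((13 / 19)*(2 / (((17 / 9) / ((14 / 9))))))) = 52693783 / 125580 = 419.60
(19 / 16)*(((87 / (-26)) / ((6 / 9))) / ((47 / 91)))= -34713 / 3008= -11.54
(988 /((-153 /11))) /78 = -418 /459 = -0.91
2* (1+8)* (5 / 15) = 6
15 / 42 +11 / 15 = 229 / 210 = 1.09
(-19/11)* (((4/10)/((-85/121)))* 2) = 1.97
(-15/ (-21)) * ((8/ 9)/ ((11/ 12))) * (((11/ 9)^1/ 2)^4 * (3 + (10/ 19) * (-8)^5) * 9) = -14991.74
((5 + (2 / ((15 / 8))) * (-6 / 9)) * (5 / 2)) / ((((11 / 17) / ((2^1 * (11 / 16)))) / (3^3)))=9843 / 16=615.19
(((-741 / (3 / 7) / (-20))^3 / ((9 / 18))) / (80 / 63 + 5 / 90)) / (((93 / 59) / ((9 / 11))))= 57636658645839 / 113894000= 506055.27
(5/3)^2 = 25/9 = 2.78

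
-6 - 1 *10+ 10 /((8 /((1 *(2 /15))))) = -95 /6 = -15.83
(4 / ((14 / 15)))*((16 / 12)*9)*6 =2160 / 7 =308.57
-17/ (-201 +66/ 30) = 85/ 994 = 0.09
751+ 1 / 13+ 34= 10206 / 13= 785.08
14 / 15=0.93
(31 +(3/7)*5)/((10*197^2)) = 116/1358315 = 0.00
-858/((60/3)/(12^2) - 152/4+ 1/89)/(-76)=-0.30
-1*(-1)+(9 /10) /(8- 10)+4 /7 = 157 /140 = 1.12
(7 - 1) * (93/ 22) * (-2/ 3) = -186/ 11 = -16.91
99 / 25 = 3.96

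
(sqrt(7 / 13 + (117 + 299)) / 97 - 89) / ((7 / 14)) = -177.58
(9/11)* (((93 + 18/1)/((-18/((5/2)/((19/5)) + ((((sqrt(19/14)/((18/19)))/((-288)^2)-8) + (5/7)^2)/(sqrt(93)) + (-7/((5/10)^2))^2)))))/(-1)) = -13579* sqrt(93)/33418 + 703* sqrt(24738)/14255087616 + 3309687/836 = 3955.04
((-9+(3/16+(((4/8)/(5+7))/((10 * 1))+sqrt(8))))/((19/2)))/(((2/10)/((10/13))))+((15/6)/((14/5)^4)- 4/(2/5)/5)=-314577959/56932512+200 * sqrt(2)/247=-4.38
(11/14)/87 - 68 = -82813/1218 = -67.99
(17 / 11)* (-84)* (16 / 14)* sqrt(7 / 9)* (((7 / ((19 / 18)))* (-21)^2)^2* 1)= -1679643713664* sqrt(7) / 3971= -1119093315.93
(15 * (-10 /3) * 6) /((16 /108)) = -2025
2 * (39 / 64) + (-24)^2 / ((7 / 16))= 295185 / 224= 1317.79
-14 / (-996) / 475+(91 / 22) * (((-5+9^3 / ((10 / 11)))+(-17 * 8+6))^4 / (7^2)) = 121657579091859351263 / 7285740000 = 16698040156.78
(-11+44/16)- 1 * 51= -237/4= -59.25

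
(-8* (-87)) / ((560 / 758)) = 32973 / 35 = 942.09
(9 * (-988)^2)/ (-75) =-2928432/ 25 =-117137.28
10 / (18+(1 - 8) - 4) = 10 / 7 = 1.43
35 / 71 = 0.49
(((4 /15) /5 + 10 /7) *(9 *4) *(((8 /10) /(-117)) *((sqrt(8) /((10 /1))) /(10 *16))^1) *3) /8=-389 *sqrt(2) /2275000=-0.00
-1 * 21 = -21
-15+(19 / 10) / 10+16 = 119 / 100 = 1.19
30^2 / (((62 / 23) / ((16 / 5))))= 1068.39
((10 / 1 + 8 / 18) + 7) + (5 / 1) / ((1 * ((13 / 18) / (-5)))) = -2009 / 117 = -17.17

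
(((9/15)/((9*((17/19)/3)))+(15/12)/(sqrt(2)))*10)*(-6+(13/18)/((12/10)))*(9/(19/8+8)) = -14575*sqrt(2)/498 -44308/4233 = -51.86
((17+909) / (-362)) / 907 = -463 / 164167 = -0.00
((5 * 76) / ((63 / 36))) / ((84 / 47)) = 17860 / 147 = 121.50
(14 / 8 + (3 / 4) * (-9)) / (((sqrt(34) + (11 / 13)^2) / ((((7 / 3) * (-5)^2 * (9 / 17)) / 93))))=17892875 / 504040191 - 24990875 * sqrt(34) / 504040191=-0.25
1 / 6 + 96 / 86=331 / 258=1.28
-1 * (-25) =25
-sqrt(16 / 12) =-2 * sqrt(3) / 3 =-1.15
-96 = -96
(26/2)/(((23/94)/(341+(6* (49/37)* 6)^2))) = 4372957550/31487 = 138881.37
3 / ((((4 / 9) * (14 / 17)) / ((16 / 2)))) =459 / 7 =65.57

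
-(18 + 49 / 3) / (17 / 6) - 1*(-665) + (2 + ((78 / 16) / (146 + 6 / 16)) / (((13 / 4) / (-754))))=12882927 / 19907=647.16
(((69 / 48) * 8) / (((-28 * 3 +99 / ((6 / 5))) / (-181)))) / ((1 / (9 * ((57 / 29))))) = 711873 / 29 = 24547.34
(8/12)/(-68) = -1/102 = -0.01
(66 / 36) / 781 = 1 / 426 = 0.00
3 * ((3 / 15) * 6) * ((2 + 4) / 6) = 18 / 5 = 3.60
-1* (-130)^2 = -16900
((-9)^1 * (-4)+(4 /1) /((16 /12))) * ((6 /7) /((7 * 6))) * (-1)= -39 /49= -0.80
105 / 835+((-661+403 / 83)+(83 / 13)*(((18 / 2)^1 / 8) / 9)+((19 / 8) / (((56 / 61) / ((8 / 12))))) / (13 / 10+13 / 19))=-1148910820405 / 1755800592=-654.35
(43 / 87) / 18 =0.03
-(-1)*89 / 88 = 89 / 88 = 1.01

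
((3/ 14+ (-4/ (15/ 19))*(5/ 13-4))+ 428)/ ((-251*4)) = -1219033/ 2740920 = -0.44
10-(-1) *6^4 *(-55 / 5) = -14246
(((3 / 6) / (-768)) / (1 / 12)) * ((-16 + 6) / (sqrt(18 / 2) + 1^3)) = 5 / 256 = 0.02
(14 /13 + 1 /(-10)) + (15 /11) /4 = 3769 /2860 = 1.32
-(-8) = 8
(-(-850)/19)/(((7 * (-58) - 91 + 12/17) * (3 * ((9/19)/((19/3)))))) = -274550/683397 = -0.40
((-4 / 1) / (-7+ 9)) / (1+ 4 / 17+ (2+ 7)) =-17 / 87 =-0.20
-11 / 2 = -5.50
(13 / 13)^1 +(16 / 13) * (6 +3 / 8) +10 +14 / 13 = 259 / 13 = 19.92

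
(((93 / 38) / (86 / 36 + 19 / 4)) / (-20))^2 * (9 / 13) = 6305121 / 30996795700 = 0.00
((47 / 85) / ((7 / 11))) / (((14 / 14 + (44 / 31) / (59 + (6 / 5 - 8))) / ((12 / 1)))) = 50196564 / 4945045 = 10.15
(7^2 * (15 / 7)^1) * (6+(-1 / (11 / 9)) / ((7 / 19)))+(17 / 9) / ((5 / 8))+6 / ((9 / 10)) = 201221 / 495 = 406.51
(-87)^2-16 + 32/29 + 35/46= 10078189/1334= 7554.86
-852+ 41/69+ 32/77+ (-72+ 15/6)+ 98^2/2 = 41244923/10626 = 3881.51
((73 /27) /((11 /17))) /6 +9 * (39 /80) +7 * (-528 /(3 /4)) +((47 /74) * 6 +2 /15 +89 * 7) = -2266004915 /527472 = -4295.97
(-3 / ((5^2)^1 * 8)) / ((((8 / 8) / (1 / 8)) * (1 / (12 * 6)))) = -27 / 200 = -0.14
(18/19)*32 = 576/19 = 30.32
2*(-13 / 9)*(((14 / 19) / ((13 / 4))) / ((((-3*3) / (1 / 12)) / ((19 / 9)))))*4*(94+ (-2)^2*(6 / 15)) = 53536 / 10935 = 4.90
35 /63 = 5 /9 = 0.56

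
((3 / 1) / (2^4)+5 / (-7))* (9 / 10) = -531 / 1120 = -0.47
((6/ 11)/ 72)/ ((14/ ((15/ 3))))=5/ 1848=0.00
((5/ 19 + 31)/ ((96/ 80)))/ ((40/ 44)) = 1089/ 38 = 28.66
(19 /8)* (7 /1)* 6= 399 /4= 99.75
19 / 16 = 1.19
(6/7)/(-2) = -0.43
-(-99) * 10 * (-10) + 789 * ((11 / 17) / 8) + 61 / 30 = -9834.15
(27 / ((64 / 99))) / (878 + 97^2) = 33 / 8128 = 0.00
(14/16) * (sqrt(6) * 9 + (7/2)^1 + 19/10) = 189/40 + 63 * sqrt(6)/8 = 24.01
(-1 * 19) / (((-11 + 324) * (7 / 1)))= -19 / 2191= -0.01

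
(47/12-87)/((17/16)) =-3988/51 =-78.20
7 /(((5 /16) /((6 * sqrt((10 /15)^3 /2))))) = 448 * sqrt(3) /15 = 51.73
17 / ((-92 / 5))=-85 / 92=-0.92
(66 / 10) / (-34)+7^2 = 8297 / 170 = 48.81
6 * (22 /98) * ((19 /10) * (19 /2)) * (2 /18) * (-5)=-3971 /294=-13.51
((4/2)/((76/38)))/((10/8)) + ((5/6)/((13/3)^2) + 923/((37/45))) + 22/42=1475873759/1313130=1123.94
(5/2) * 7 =35/2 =17.50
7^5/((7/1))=2401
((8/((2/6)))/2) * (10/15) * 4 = 32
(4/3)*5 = 20/3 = 6.67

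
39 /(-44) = -39 /44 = -0.89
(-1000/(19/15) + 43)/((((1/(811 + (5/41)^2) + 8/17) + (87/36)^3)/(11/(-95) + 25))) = -335694924441646848/263595159664285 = -1273.52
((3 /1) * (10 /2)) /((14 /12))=90 /7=12.86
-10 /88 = -5 /44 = -0.11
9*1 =9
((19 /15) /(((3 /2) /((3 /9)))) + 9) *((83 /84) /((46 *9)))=14857 /670680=0.02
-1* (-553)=553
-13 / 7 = -1.86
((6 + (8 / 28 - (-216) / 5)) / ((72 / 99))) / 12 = 4763 / 840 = 5.67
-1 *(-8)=8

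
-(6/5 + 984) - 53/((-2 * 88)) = -866711/880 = -984.90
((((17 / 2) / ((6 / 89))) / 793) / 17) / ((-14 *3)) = -89 / 399672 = -0.00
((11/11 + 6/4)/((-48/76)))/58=-95/1392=-0.07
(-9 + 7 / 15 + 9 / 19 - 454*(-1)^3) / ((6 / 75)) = 635465 / 114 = 5574.25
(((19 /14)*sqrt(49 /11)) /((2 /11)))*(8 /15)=38*sqrt(11) /15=8.40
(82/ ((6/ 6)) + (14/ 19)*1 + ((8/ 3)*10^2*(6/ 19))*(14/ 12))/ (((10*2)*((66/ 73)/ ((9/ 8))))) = 188267/ 16720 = 11.26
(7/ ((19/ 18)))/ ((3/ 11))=24.32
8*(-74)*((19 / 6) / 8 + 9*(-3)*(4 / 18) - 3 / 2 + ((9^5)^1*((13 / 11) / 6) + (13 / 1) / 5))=-1135662793 / 165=-6882804.81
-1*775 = -775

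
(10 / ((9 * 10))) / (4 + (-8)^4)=1 / 36900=0.00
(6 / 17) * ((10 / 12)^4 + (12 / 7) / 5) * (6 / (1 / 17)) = 37427 / 1260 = 29.70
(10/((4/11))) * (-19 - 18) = -2035/2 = -1017.50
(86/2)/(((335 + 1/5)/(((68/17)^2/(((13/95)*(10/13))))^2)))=1241840/419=2963.82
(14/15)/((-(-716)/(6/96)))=7/85920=0.00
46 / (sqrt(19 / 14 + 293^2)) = 46 * sqrt(1869630) / 400635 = 0.16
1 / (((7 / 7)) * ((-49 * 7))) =-1 / 343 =-0.00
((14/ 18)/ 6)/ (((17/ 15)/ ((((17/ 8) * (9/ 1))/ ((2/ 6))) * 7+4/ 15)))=337589/ 7344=45.97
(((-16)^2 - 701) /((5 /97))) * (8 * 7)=-483448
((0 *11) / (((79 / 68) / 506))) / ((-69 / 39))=0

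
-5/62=-0.08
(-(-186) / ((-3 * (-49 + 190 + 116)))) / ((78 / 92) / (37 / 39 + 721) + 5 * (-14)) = 80300912 / 23299825343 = 0.00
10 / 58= 0.17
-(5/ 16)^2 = -25/ 256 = -0.10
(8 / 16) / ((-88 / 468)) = -117 / 44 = -2.66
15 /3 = 5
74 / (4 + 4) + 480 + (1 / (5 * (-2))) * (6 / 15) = 48921 / 100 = 489.21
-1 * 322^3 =-33386248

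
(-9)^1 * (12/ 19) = -108/ 19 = -5.68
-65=-65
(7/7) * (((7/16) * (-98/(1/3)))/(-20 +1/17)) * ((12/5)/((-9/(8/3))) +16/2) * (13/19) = 3107923/96615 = 32.17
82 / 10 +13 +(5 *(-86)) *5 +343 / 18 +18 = -188257 / 90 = -2091.74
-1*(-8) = 8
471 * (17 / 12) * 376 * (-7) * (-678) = 1190704956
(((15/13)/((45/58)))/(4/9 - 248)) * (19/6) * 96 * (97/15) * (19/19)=-427576/36205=-11.81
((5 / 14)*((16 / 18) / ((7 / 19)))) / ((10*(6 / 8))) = 152 / 1323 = 0.11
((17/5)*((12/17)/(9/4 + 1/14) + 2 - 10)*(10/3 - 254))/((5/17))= 108715136/4875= 22300.54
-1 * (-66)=66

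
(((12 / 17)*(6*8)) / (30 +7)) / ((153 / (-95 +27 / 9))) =-5888 / 10693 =-0.55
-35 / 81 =-0.43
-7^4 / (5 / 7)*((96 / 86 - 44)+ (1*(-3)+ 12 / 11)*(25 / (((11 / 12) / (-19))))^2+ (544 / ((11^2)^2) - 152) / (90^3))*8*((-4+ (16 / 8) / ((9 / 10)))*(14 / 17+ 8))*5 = -126541851305402943823616 / 117032613885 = -1081252884172.50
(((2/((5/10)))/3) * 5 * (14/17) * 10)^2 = 3014.23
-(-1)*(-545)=-545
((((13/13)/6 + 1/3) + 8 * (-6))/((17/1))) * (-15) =1425/34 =41.91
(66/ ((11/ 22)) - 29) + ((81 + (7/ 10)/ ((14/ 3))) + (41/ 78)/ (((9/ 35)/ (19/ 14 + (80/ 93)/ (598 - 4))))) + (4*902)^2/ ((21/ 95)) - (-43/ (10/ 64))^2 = 99784807915952048/ 1696619925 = 58813884.27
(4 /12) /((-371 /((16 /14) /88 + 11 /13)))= -860 /1114113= -0.00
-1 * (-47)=47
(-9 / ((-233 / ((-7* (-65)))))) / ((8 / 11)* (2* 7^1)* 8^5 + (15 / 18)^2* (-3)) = 540540 / 10261300661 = 0.00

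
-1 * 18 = -18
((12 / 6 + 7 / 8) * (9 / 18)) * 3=69 / 16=4.31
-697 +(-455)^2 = 206328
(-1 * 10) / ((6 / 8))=-40 / 3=-13.33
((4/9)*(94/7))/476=94/7497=0.01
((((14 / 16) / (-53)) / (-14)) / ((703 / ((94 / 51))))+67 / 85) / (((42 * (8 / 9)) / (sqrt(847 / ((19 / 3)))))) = 659039777 * sqrt(399) / 53915263360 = 0.24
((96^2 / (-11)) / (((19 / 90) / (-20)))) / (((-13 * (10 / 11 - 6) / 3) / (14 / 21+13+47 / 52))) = 1178323200 / 22477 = 52423.51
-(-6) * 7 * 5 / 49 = 30 / 7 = 4.29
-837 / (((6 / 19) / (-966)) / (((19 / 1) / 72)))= 675656.62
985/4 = 246.25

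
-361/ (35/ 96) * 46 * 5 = -1594176/ 7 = -227739.43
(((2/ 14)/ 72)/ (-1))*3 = -1/ 168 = -0.01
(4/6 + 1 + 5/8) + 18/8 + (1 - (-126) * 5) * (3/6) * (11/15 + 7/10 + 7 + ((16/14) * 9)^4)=1018212102391/288120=3533986.19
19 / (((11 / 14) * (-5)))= -266 / 55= -4.84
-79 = -79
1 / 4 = 0.25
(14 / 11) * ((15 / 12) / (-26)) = -35 / 572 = -0.06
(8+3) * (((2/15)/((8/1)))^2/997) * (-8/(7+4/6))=-0.00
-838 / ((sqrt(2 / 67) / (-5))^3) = 3509125 * sqrt(134) / 2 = 20310529.34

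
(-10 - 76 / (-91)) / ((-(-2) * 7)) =-417 / 637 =-0.65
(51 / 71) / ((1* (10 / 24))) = 612 / 355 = 1.72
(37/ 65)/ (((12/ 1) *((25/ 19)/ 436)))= 76627/ 4875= 15.72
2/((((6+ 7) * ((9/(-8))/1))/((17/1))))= -272/117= -2.32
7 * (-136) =-952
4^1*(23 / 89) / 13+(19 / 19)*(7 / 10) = 9019 / 11570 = 0.78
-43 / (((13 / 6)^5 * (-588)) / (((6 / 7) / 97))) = 0.00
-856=-856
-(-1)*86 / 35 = 86 / 35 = 2.46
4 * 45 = 180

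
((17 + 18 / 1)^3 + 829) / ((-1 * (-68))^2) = 5463 / 578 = 9.45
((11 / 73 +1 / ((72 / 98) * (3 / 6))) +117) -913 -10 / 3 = -1046549 / 1314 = -796.46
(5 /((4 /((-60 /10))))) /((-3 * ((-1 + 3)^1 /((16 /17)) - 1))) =20 /9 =2.22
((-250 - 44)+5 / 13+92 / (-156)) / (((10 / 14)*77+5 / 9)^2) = -154899 / 1625000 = -0.10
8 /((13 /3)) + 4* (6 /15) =224 /65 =3.45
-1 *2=-2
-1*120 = -120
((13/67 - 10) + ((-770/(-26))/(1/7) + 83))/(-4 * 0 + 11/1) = 244317/9581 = 25.50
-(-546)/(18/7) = 637/3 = 212.33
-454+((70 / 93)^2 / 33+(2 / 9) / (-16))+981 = 1203325559 / 2283336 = 527.00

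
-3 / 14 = -0.21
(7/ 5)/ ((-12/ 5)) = -7/ 12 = -0.58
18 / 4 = 9 / 2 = 4.50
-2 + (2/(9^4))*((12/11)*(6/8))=-16036/8019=-2.00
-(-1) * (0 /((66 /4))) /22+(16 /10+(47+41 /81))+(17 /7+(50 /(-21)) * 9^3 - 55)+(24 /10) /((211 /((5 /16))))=-4161395951 /2392740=-1739.18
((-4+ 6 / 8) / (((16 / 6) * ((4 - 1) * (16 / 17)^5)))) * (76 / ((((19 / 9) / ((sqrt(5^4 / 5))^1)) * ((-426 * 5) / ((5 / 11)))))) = 0.05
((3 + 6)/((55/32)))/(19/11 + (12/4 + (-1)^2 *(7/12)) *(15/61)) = 70272/35005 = 2.01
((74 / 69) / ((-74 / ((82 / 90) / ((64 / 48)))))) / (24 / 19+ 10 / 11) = -8569 / 1879560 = -0.00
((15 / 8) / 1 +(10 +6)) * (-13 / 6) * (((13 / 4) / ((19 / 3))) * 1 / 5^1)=-24167 / 6080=-3.97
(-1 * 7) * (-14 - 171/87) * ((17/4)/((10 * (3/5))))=55097/696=79.16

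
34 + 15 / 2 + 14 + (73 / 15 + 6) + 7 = 2201 / 30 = 73.37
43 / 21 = 2.05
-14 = -14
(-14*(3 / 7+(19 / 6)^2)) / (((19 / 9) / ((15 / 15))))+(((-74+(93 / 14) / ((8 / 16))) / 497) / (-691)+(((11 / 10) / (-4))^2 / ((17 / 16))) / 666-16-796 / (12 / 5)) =-21565231411211989 / 51714130570200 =-417.01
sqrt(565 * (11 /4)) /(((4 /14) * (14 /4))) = sqrt(6215) /2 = 39.42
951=951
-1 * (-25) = 25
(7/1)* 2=14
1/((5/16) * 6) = 8/15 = 0.53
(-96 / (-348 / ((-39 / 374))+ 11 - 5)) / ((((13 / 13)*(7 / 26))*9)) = -5408 / 456351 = -0.01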